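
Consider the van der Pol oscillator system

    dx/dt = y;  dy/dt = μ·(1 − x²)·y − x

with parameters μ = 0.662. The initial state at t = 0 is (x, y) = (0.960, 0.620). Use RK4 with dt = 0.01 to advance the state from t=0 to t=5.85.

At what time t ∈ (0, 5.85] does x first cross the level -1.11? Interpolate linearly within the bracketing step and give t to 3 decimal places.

t=0.000: state=(0.960, 0.620)
step 1 (dt=0.01): k1=(0.620, -0.928), k2=(0.615, -0.934), k3=(0.615, -0.934), k4=(0.611, -0.939); state += dt/6·(k1+2k2+2k3+k4)
t=0.010: state=(0.966, 0.611)
t=0.020: state=(0.972, 0.601)
t=0.030: state=(0.978, 0.592)
continuing one RK4 step at a time; state shown every 20 steps (Δt=0.2):
t=0.200: state=(1.064, 0.415)
t=0.400: state=(1.125, 0.188)
t=0.600: state=(1.139, -0.042)
t=0.800: state=(1.108, -0.262)
t=1.000: state=(1.035, -0.470)
t=1.200: state=(0.921, -0.670)
t=1.400: state=(0.767, -0.868)
t=1.600: state=(0.573, -1.073)
t=1.800: state=(0.337, -1.288)
t=2.000: state=(0.058, -1.505)
t=2.200: state=(-0.263, -1.693)
t=2.400: state=(-0.613, -1.791)
t=2.600: state=(-0.968, -1.718)
t=2.680: state=(-1.102, -1.629)
next step: t=2.690: state=(-1.118, -1.615) — x has crossed -1.11
linear interpolation between t=2.680 (-1.10195) and t=2.690 (-1.11817) → t≈2.685

t = 2.685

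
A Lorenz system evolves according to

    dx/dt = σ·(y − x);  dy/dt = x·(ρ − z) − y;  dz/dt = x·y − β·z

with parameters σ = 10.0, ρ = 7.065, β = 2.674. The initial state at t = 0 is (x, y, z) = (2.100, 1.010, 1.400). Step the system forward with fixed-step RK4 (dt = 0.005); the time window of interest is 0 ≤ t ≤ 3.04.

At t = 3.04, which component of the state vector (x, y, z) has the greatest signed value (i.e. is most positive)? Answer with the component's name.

t=0.000: state=(2.100, 1.010, 1.400)
step 1 (dt=0.005): k1=(-10.900, 10.887, -1.623), k2=(-10.355, 10.713, -1.583), k3=(-10.373, 10.721, -1.583), k4=(-9.845, 10.555, -1.544); state += dt/6·(k1+2k2+2k3+k4)
t=0.005: state=(2.048, 1.064, 1.392)
t=0.010: state=(2.001, 1.116, 1.385)
t=0.015: state=(1.959, 1.166, 1.377)
continuing one RK4 step at a time; state shown every 20 steps (Δt=0.1):
t=0.100: state=(1.754, 1.907, 1.309)
t=0.200: state=(2.162, 2.774, 1.402)
t=0.300: state=(2.925, 3.826, 1.815)
t=0.400: state=(3.935, 5.028, 2.740)
t=0.500: state=(5.030, 6.065, 4.324)
t=0.600: state=(5.850, 6.373, 6.357)
t=0.700: state=(5.959, 5.639, 8.048)
t=0.800: state=(5.290, 4.358, 8.639)
t=0.900: state=(4.286, 3.296, 8.196)
t=1.000: state=(3.427, 2.729, 7.267)
t=1.100: state=(2.907, 2.557, 6.279)
t=1.200: state=(2.705, 2.638, 5.435)
t=1.300: state=(2.749, 2.894, 4.816)
t=1.400: state=(2.978, 3.285, 4.461)
t=1.500: state=(3.348, 3.772, 4.396)
t=1.600: state=(3.807, 4.288, 4.637)
t=1.700: state=(4.278, 4.719, 5.161)
t=1.800: state=(4.649, 4.931, 5.861)
t=1.900: state=(4.811, 4.845, 6.534)
t=2.000: state=(4.720, 4.513, 6.968)
t=2.100: state=(4.435, 4.093, 7.061)
t=2.200: state=(4.082, 3.739, 6.859)
t=2.300: state=(3.779, 3.526, 6.492)
t=2.400: state=(3.588, 3.462, 6.089)
t=2.500: state=(3.525, 3.523, 5.744)
t=2.600: state=(3.576, 3.676, 5.515)
t=2.700: state=(3.714, 3.883, 5.430)
t=2.800: state=(3.901, 4.098, 5.492)
t=2.900: state=(4.094, 4.274, 5.677)
t=3.000: state=(4.248, 4.368, 5.934)
t=3.040: state=(4.289, 4.377, 6.040)
compare at T: x=4.289, y=4.377, z=6.040

largest component: z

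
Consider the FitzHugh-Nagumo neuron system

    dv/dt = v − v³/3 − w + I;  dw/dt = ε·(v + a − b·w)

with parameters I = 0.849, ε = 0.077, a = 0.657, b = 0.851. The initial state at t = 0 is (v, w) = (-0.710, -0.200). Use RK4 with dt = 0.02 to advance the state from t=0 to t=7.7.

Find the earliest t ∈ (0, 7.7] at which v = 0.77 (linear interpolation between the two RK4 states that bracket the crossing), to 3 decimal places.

t=0.000: state=(-0.710, -0.200)
step 1 (dt=0.02): k1=(0.458, 0.009), k2=(0.461, 0.009), k3=(0.461, 0.009), k4=(0.463, 0.010); state += dt/6·(k1+2k2+2k3+k4)
t=0.020: state=(-0.701, -0.200)
t=0.040: state=(-0.691, -0.200)
t=0.060: state=(-0.682, -0.199)
continuing one RK4 step at a time; state shown every 25 steps (Δt=0.5):
t=0.500: state=(-0.445, -0.191)
t=1.000: state=(-0.057, -0.170)
t=1.500: state=(0.550, -0.131)
t=1.640: state=(0.765, -0.115)
next step: t=1.660: state=(0.797, -0.113) — v has crossed 0.77
linear interpolation between t=1.640 (0.76494) and t=1.660 (0.79665) → t≈1.643

t = 1.643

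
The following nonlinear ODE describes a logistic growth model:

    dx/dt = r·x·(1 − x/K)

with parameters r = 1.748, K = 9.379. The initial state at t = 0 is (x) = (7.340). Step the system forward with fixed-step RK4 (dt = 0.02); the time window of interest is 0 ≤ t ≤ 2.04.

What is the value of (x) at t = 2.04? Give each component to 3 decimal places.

(x) = (9.306)

t=0.000: state=(7.340)
step 1 (dt=0.02): k1=(2.789), k2=(2.762), k3=(2.762), k4=(2.734); state += dt/6·(k1+2k2+2k3+k4)
t=0.020: state=(7.395)
t=0.040: state=(7.449)
t=0.060: state=(7.502)
continuing one RK4 step at a time; state shown every 5 steps (Δt=0.1):
t=0.100: state=(7.605)
t=0.200: state=(7.843)
t=0.300: state=(8.055)
t=0.400: state=(8.241)
t=0.500: state=(8.405)
t=0.600: state=(8.547)
t=0.700: state=(8.670)
t=0.800: state=(8.777)
t=0.900: state=(8.868)
t=1.000: state=(8.946)
t=1.100: state=(9.013)
t=1.200: state=(9.070)
t=1.300: state=(9.118)
t=1.400: state=(9.159)
t=1.500: state=(9.193)
t=1.600: state=(9.223)
t=1.700: state=(9.247)
t=1.800: state=(9.268)
t=1.900: state=(9.286)
t=2.000: state=(9.301)
t=2.040: state=(9.306)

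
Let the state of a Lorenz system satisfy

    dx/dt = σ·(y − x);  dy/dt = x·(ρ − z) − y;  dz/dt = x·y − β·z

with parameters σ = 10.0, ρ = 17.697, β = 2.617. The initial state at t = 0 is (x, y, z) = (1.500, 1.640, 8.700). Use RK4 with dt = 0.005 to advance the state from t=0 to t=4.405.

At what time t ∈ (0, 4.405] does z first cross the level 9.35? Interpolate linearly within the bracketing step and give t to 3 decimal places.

t=0.000: state=(1.500, 1.640, 8.700)
step 1 (dt=0.005): k1=(1.400, 11.855, -20.308), k2=(1.661, 11.934, -20.125), k3=(1.657, 11.939, -20.125), k4=(1.914, 12.022, -19.941); state += dt/6·(k1+2k2+2k3+k4)
t=0.005: state=(1.508, 1.700, 8.599)
t=0.010: state=(1.519, 1.760, 8.501)
t=0.015: state=(1.532, 1.822, 8.404)
continuing one RK4 step at a time; state shown every 40 steps (Δt=0.2):
t=0.200: state=(3.630, 5.752, 6.543)
t=0.315: state=(7.039, 10.812, 9.303)
next step: t=0.320: state=(7.229, 11.052, 9.569) — z has crossed 9.35
linear interpolation between t=0.315 (9.30285) and t=0.320 (9.56936) → t≈0.316

t = 0.316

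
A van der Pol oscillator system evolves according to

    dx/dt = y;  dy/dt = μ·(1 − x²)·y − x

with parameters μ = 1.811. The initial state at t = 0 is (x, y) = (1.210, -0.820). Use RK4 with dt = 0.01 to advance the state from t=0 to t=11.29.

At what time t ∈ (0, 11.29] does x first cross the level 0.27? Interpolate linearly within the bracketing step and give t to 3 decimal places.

t = 0.749

t=0.000: state=(1.210, -0.820)
step 1 (dt=0.01): k1=(-0.820, -0.521), k2=(-0.823, -0.529), k3=(-0.823, -0.529), k4=(-0.825, -0.538); state += dt/6·(k1+2k2+2k3+k4)
t=0.010: state=(1.202, -0.825)
t=0.020: state=(1.193, -0.831)
t=0.030: state=(1.185, -0.836)
continuing one RK4 step at a time; state shown every 50 steps (Δt=0.5):
t=0.500: state=(0.690, -1.377)
t=0.740: state=(0.288, -2.041)
next step: t=0.750: state=(0.268, -2.078) — x has crossed 0.27
linear interpolation between t=0.740 (0.28848) and t=0.750 (0.26789) → t≈0.749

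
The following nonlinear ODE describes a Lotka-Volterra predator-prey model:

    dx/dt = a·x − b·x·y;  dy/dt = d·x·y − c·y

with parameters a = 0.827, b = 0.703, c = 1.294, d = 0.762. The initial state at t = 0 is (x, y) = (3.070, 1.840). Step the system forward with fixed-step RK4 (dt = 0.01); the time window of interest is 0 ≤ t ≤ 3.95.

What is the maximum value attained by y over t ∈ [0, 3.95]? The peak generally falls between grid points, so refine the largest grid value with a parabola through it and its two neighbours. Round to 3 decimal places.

max y = 2.679

t=0.000: state=(3.070, 1.840)
step 1 (dt=0.01): k1=(-1.432, 1.923), k2=(-1.450, 1.923), k3=(-1.450, 1.923), k4=(-1.467, 1.923); state += dt/6·(k1+2k2+2k3+k4)
t=0.010: state=(3.056, 1.859)
t=0.020: state=(3.041, 1.878)
t=0.030: state=(3.025, 1.898)
continuing one RK4 step at a time; state shown every 20 steps (Δt=0.2):
t=0.200: state=(2.723, 2.212)
t=0.400: state=(2.303, 2.505)
t=0.600: state=(1.886, 2.660)
t=0.800: state=(1.528, 2.661)
t=1.000: state=(1.250, 2.536)
t=1.200: state=(1.047, 2.330)
t=1.400: state=(0.905, 2.086)
t=1.600: state=(0.811, 1.834)
t=1.800: state=(0.752, 1.595)
t=2.000: state=(0.720, 1.377)
t=2.200: state=(0.710, 1.185)
t=2.400: state=(0.717, 1.019)
t=2.600: state=(0.741, 0.879)
t=2.800: state=(0.779, 0.762)
t=3.000: state=(0.832, 0.665)
t=3.200: state=(0.899, 0.586)
t=3.400: state=(0.981, 0.522)
t=3.600: state=(1.080, 0.471)
t=3.800: state=(1.196, 0.432)
t=3.950: state=(1.295, 0.411)
largest grid value and its neighbours: y(0.690)=2.67880, y(0.700)=2.67898, y(0.710)=2.67879
parabola through these three points peaks at t≈0.700 with y≈2.67898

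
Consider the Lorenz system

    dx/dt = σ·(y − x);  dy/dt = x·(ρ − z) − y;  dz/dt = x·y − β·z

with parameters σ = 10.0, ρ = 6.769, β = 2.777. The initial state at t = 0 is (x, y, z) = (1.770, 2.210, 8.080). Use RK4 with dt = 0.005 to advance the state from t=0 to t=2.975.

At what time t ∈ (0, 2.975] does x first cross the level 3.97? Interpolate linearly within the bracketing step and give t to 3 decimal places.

t=0.000: state=(1.770, 2.210, 8.080)
step 1 (dt=0.005): k1=(4.400, -4.530, -18.526), k2=(4.177, -4.451, -18.394), k3=(4.184, -4.451, -18.395), k4=(3.968, -4.371, -18.265); state += dt/6·(k1+2k2+2k3+k4)
t=0.005: state=(1.791, 2.188, 7.988)
t=0.010: state=(1.810, 2.166, 7.897)
t=0.015: state=(1.827, 2.146, 7.808)
continuing one RK4 step at a time; state shown every 20 steps (Δt=0.1):
t=0.100: state=(1.925, 1.921, 6.455)
t=0.200: state=(1.908, 1.916, 5.207)
t=0.300: state=(1.976, 2.112, 4.283)
t=0.400: state=(2.186, 2.469, 3.659)
t=0.500: state=(2.544, 2.975, 3.334)
t=0.600: state=(3.045, 3.611, 3.333)
t=0.700: state=(3.660, 4.312, 3.695)
t=0.745: state=(3.956, 4.614, 3.981)
next step: t=0.750: state=(3.989, 4.646, 4.018) — x has crossed 3.97
linear interpolation between t=0.745 (3.95607) and t=0.750 (3.98896) → t≈0.747

t = 0.747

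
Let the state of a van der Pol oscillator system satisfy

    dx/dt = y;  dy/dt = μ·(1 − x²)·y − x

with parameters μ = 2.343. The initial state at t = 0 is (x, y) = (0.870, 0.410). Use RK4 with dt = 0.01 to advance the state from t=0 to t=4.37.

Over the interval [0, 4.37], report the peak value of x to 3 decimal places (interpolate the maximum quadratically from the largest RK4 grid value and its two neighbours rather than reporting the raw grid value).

max x = 0.974

t=0.000: state=(0.870, 0.410)
step 1 (dt=0.01): k1=(0.410, -0.636), k2=(0.407, -0.644), k3=(0.407, -0.644), k4=(0.404, -0.651); state += dt/6·(k1+2k2+2k3+k4)
t=0.010: state=(0.874, 0.404)
t=0.020: state=(0.878, 0.397)
t=0.030: state=(0.882, 0.390)
continuing one RK4 step at a time; state shown every 20 steps (Δt=0.2):
t=0.200: state=(0.938, 0.258)
t=0.400: state=(0.971, 0.073)
t=0.600: state=(0.966, -0.122)
t=0.800: state=(0.922, -0.323)
t=1.000: state=(0.836, -0.545)
t=1.200: state=(0.700, -0.830)
t=1.400: state=(0.494, -1.259)
t=1.600: state=(0.177, -1.982)
t=1.800: state=(-0.328, -3.121)
t=2.000: state=(-1.047, -3.802)
t=2.200: state=(-1.680, -2.201)
t=2.400: state=(-1.930, -0.510)
t=2.600: state=(-1.960, 0.081)
t=2.800: state=(-1.925, 0.240)
t=3.000: state=(-1.871, 0.291)
t=3.200: state=(-1.810, 0.318)
t=3.400: state=(-1.744, 0.340)
t=3.600: state=(-1.674, 0.365)
t=3.800: state=(-1.598, 0.394)
t=4.000: state=(-1.516, 0.431)
t=4.200: state=(-1.425, 0.478)
t=4.370: state=(-1.339, 0.531)
largest grid value and its neighbours: x(0.470)=0.97369, x(0.480)=0.97370, x(0.490)=0.97361
parabola through these three points peaks at t≈0.476 with x≈0.97371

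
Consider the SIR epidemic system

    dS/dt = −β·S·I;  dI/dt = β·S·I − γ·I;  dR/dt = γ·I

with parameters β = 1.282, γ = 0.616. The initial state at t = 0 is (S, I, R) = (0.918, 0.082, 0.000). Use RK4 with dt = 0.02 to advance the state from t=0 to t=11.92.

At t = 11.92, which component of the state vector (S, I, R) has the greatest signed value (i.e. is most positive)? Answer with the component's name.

t=0.000: state=(0.918, 0.082, 0.000)
step 1 (dt=0.02): k1=(-0.097, 0.046, 0.051), k2=(-0.097, 0.046, 0.051), k3=(-0.097, 0.046, 0.051), k4=(-0.097, 0.046, 0.051); state += dt/6·(k1+2k2+2k3+k4)
t=0.020: state=(0.916, 0.083, 0.001)
t=0.040: state=(0.914, 0.084, 0.002)
t=0.060: state=(0.912, 0.085, 0.003)
continuing one RK4 step at a time; state shown every 25 steps (Δt=0.5):
t=0.500: state=(0.864, 0.107, 0.029)
t=1.000: state=(0.800, 0.134, 0.066)
t=1.500: state=(0.728, 0.161, 0.111)
t=2.000: state=(0.652, 0.184, 0.165)
t=2.500: state=(0.576, 0.200, 0.224)
t=3.000: state=(0.505, 0.208, 0.287)
t=3.500: state=(0.442, 0.207, 0.351)
t=4.000: state=(0.388, 0.198, 0.413)
t=4.500: state=(0.343, 0.184, 0.472)
t=5.000: state=(0.307, 0.167, 0.527)
t=5.500: state=(0.277, 0.148, 0.575)
t=6.000: state=(0.254, 0.129, 0.617)
t=6.500: state=(0.235, 0.111, 0.654)
t=7.000: state=(0.220, 0.094, 0.686)
t=7.500: state=(0.208, 0.079, 0.712)
t=8.000: state=(0.199, 0.066, 0.735)
t=8.500: state=(0.191, 0.055, 0.753)
t=9.000: state=(0.185, 0.046, 0.769)
t=9.500: state=(0.180, 0.038, 0.782)
t=10.000: state=(0.176, 0.031, 0.792)
t=10.500: state=(0.173, 0.026, 0.801)
t=11.000: state=(0.171, 0.021, 0.808)
t=11.500: state=(0.169, 0.017, 0.814)
t=11.920: state=(0.167, 0.015, 0.818)
compare at T: S=0.167, I=0.015, R=0.818

largest component: R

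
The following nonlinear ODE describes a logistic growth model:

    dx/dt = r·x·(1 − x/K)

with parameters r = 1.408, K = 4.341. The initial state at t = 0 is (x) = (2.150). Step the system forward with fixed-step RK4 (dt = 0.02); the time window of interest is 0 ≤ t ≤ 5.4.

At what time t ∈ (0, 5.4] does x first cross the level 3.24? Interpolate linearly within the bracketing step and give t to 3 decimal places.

t=0.000: state=(2.150)
step 1 (dt=0.02): k1=(1.528), k2=(1.528), k3=(1.528), k4=(1.528); state += dt/6·(k1+2k2+2k3+k4)
t=0.020: state=(2.181)
t=0.040: state=(2.211)
t=0.060: state=(2.242)
continuing one RK4 step at a time; state shown every 10 steps (Δt=0.2):
t=0.200: state=(2.454)
t=0.400: state=(2.747)
t=0.600: state=(3.019)
t=0.780: state=(3.240)
next step: t=0.800: state=(3.263) — x has crossed 3.24
linear interpolation between t=0.780 (3.24000) and t=0.800 (3.26298) → t≈0.780

t = 0.780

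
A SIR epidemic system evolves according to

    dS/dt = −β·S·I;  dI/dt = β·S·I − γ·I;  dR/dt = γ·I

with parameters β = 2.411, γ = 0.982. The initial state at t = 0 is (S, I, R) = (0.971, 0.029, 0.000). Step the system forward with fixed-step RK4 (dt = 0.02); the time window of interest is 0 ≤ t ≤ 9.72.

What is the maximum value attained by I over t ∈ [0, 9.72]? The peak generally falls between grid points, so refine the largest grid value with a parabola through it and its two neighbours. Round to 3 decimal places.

max I = 0.239

t=0.000: state=(0.971, 0.029, 0.000)
step 1 (dt=0.02): k1=(-0.068, 0.039, 0.028), k2=(-0.069, 0.040, 0.029), k3=(-0.069, 0.040, 0.029), k4=(-0.070, 0.040, 0.029); state += dt/6·(k1+2k2+2k3+k4)
t=0.020: state=(0.970, 0.030, 0.001)
t=0.040: state=(0.968, 0.031, 0.001)
t=0.060: state=(0.967, 0.031, 0.002)
continuing one RK4 step at a time; state shown every 25 steps (Δt=0.5):
t=0.500: state=(0.924, 0.056, 0.020)
t=1.000: state=(0.843, 0.099, 0.058)
t=1.500: state=(0.723, 0.157, 0.120)
t=2.000: state=(0.578, 0.211, 0.211)
t=2.500: state=(0.440, 0.238, 0.323)
t=3.000: state=(0.331, 0.231, 0.439)
t=3.500: state=(0.255, 0.200, 0.545)
t=4.000: state=(0.205, 0.161, 0.634)
t=4.500: state=(0.173, 0.124, 0.704)
t=5.000: state=(0.152, 0.092, 0.756)
t=5.500: state=(0.138, 0.067, 0.795)
t=6.000: state=(0.129, 0.048, 0.823)
t=6.500: state=(0.122, 0.034, 0.843)
t=7.000: state=(0.118, 0.024, 0.857)
t=7.500: state=(0.115, 0.017, 0.868)
t=8.000: state=(0.113, 0.012, 0.875)
t=8.500: state=(0.112, 0.008, 0.880)
t=9.000: state=(0.111, 0.006, 0.883)
t=9.500: state=(0.110, 0.004, 0.885)
t=9.720: state=(0.110, 0.004, 0.886)
largest grid value and its neighbours: I(2.620)=0.23883, I(2.640)=0.23884, I(2.660)=0.23880
parabola through these three points peaks at t≈2.634 with I≈0.23885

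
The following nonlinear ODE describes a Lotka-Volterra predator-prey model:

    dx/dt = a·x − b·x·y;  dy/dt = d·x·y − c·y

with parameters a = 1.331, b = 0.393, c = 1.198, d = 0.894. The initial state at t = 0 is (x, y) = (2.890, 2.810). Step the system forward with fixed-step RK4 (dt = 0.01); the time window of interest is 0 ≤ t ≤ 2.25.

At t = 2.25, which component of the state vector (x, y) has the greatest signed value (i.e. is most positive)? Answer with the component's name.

t=0.000: state=(2.890, 2.810)
step 1 (dt=0.01): k1=(0.655, 3.894), k2=(0.634, 3.929), k3=(0.633, 3.929), k4=(0.612, 3.964); state += dt/6·(k1+2k2+2k3+k4)
t=0.010: state=(2.896, 2.849)
t=0.020: state=(2.902, 2.889)
t=0.030: state=(2.908, 2.930)
continuing one RK4 step at a time; state shown every 10 steps (Δt=0.1):
t=0.100: state=(2.932, 3.235)
t=0.200: state=(2.922, 3.730)
t=0.300: state=(2.852, 4.285)
t=0.400: state=(2.721, 4.879)
t=0.500: state=(2.536, 5.476)
t=0.600: state=(2.310, 6.035)
t=0.700: state=(2.062, 6.510)
t=0.800: state=(1.810, 6.866)
t=0.900: state=(1.572, 7.084)
t=1.000: state=(1.356, 7.161)
t=1.100: state=(1.170, 7.110)
t=1.200: state=(1.014, 6.953)
t=1.300: state=(0.885, 6.713)
t=1.400: state=(0.781, 6.414)
t=1.500: state=(0.698, 6.078)
t=1.600: state=(0.632, 5.722)
t=1.700: state=(0.581, 5.358)
t=1.800: state=(0.542, 4.997)
t=1.900: state=(0.512, 4.646)
t=2.000: state=(0.490, 4.310)
t=2.100: state=(0.476, 3.992)
t=2.200: state=(0.467, 3.694)
t=2.250: state=(0.465, 3.553)
compare at T: x=0.465, y=3.553

largest component: y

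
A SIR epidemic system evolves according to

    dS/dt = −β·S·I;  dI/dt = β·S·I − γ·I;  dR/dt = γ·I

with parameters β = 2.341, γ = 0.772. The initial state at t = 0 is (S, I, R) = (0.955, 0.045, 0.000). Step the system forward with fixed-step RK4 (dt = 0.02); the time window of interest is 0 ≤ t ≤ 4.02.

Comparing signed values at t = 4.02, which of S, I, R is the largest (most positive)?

largest component: R

t=0.000: state=(0.955, 0.045, 0.000)
step 1 (dt=0.02): k1=(-0.101, 0.066, 0.035), k2=(-0.102, 0.067, 0.035), k3=(-0.102, 0.067, 0.035), k4=(-0.103, 0.068, 0.036); state += dt/6·(k1+2k2+2k3+k4)
t=0.020: state=(0.953, 0.046, 0.001)
t=0.040: state=(0.951, 0.048, 0.001)
t=0.060: state=(0.949, 0.049, 0.002)
continuing one RK4 step at a time; state shown every 10 steps (Δt=0.2):
t=0.200: state=(0.932, 0.060, 0.008)
t=0.400: state=(0.902, 0.079, 0.019)
t=0.600: state=(0.865, 0.102, 0.033)
t=0.800: state=(0.819, 0.130, 0.051)
t=1.000: state=(0.765, 0.162, 0.073)
t=1.200: state=(0.704, 0.196, 0.101)
t=1.400: state=(0.637, 0.229, 0.133)
t=1.600: state=(0.568, 0.261, 0.171)
t=1.800: state=(0.500, 0.287, 0.214)
t=2.000: state=(0.435, 0.306, 0.260)
t=2.200: state=(0.376, 0.317, 0.308)
t=2.400: state=(0.324, 0.320, 0.357)
t=2.600: state=(0.279, 0.315, 0.406)
t=2.800: state=(0.241, 0.305, 0.454)
t=3.000: state=(0.210, 0.290, 0.500)
t=3.200: state=(0.184, 0.273, 0.543)
t=3.400: state=(0.162, 0.253, 0.584)
t=3.600: state=(0.145, 0.233, 0.622)
t=3.800: state=(0.131, 0.213, 0.656)
t=4.000: state=(0.119, 0.194, 0.688)
t=4.020: state=(0.118, 0.192, 0.691)
compare at T: S=0.118, I=0.192, R=0.691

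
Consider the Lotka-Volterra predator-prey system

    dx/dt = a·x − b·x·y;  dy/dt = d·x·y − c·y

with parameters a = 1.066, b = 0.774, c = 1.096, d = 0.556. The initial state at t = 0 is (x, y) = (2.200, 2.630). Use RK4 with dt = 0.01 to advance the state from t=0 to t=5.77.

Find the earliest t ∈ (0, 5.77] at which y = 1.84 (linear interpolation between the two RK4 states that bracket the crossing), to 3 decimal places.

t = 1.117

t=0.000: state=(2.200, 2.630)
step 1 (dt=0.01): k1=(-2.133, 0.335), k2=(-2.126, 0.319), k3=(-2.126, 0.319), k4=(-2.118, 0.304); state += dt/6·(k1+2k2+2k3+k4)
t=0.010: state=(2.179, 2.633)
t=0.020: state=(2.158, 2.636)
t=0.030: state=(2.137, 2.639)
continuing one RK4 step at a time; state shown every 20 steps (Δt=0.2):
t=0.200: state=(1.808, 2.638)
t=0.400: state=(1.497, 2.544)
t=0.600: state=(1.265, 2.381)
t=0.800: state=(1.099, 2.180)
t=1.000: state=(0.987, 1.965)
t=1.110: state=(0.944, 1.848)
next step: t=1.120: state=(0.940, 1.837) — y has crossed 1.84
linear interpolation between t=1.110 (1.84765) and t=1.120 (1.83711) → t≈1.117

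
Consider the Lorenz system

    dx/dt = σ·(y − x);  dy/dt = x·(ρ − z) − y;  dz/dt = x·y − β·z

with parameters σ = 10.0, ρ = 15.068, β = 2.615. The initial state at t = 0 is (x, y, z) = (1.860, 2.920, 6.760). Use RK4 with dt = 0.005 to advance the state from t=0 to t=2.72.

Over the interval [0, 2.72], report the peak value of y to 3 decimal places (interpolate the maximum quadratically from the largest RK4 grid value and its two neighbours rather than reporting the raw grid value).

max y = 11.428

t=0.000: state=(1.860, 2.920, 6.760)
step 1 (dt=0.005): k1=(10.600, 12.533, -12.246), k2=(10.648, 12.779, -12.030), k3=(10.653, 12.779, -12.030), k4=(10.706, 13.027, -11.811); state += dt/6·(k1+2k2+2k3+k4)
t=0.005: state=(1.913, 2.984, 6.700)
t=0.010: state=(1.967, 3.050, 6.642)
t=0.015: state=(2.022, 3.119, 6.586)
continuing one RK4 step at a time; state shown every 20 steps (Δt=0.1):
t=0.100: state=(3.129, 4.703, 6.041)
t=0.200: state=(5.148, 7.643, 6.914)
t=0.300: state=(7.967, 10.857, 10.843)
t=0.400: state=(9.973, 10.513, 17.396)
t=0.500: state=(8.583, 5.598, 20.238)
t=0.600: state=(5.286, 2.251, 17.814)
t=0.700: state=(3.044, 1.608, 14.346)
t=0.800: state=(2.247, 1.984, 11.435)
t=0.900: state=(2.365, 2.823, 9.276)
t=1.000: state=(3.139, 4.243, 7.987)
t=1.100: state=(4.612, 6.468, 7.978)
t=1.200: state=(6.789, 9.169, 10.146)
t=1.300: state=(8.862, 10.243, 14.829)
t=1.400: state=(8.895, 7.507, 18.708)
t=1.500: state=(6.636, 3.980, 18.272)
t=1.600: state=(4.338, 2.587, 15.543)
t=1.700: state=(3.208, 2.653, 12.783)
t=1.800: state=(3.105, 3.406, 10.655)
t=1.900: state=(3.753, 4.737, 9.416)
t=2.000: state=(5.061, 6.677, 9.468)
t=2.100: state=(6.864, 8.726, 11.416)
t=2.200: state=(8.360, 9.225, 15.053)
t=2.300: state=(8.221, 7.077, 17.752)
t=2.400: state=(6.486, 4.477, 17.362)
t=2.500: state=(4.724, 3.357, 15.207)
t=2.600: state=(3.846, 3.440, 12.932)
t=2.700: state=(3.845, 4.216, 11.220)
t=2.720: state=(3.933, 4.438, 10.976)
largest grid value and its neighbours: y(0.340)=11.41626, y(0.345)=11.42732, y(0.350)=11.42340
parabola through these three points peaks at t≈0.346 with y≈11.42775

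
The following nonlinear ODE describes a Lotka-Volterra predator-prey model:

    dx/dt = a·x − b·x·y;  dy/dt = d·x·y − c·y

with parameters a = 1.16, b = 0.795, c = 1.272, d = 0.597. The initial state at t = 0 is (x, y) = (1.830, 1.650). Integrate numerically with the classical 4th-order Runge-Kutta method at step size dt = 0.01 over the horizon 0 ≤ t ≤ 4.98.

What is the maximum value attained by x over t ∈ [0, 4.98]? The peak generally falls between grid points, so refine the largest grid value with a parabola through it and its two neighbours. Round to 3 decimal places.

t=0.000: state=(1.830, 1.650)
step 1 (dt=0.01): k1=(-0.278, -0.296), k2=(-0.275, -0.297), k3=(-0.275, -0.297), k4=(-0.273, -0.298); state += dt/6·(k1+2k2+2k3+k4)
t=0.010: state=(1.827, 1.647)
t=0.020: state=(1.825, 1.644)
t=0.030: state=(1.822, 1.641)
continuing one RK4 step at a time; state shown every 20 steps (Δt=0.2):
t=0.200: state=(1.784, 1.587)
t=0.400: state=(1.757, 1.520)
t=0.600: state=(1.750, 1.453)
t=0.800: state=(1.761, 1.389)
t=1.000: state=(1.789, 1.331)
t=1.200: state=(1.833, 1.281)
t=1.400: state=(1.892, 1.240)
t=1.600: state=(1.964, 1.211)
t=1.800: state=(2.046, 1.192)
t=2.000: state=(2.136, 1.187)
t=2.200: state=(2.230, 1.194)
t=2.400: state=(2.322, 1.215)
t=2.600: state=(2.408, 1.250)
t=2.800: state=(2.480, 1.298)
t=3.000: state=(2.533, 1.358)
t=3.200: state=(2.560, 1.427)
t=3.400: state=(2.558, 1.503)
t=3.600: state=(2.525, 1.579)
t=3.800: state=(2.463, 1.649)
t=4.000: state=(2.378, 1.708)
t=4.200: state=(2.278, 1.749)
t=4.400: state=(2.172, 1.769)
t=4.600: state=(2.067, 1.766)
t=4.800: state=(1.972, 1.743)
t=4.980: state=(1.898, 1.706)
largest grid value and its neighbours: x(3.280)=2.56324, x(3.290)=2.56324, x(3.300)=2.56317
parabola through these three points peaks at t≈3.286 with x≈2.56325

max x = 2.563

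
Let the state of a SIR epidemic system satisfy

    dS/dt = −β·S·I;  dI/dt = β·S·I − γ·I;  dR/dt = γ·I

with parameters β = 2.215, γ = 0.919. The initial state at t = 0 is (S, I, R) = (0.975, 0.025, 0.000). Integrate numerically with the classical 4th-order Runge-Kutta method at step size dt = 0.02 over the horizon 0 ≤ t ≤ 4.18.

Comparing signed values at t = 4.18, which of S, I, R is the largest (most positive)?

largest component: R

t=0.000: state=(0.975, 0.025, 0.000)
step 1 (dt=0.02): k1=(-0.054, 0.031, 0.023), k2=(-0.055, 0.031, 0.023), k3=(-0.055, 0.031, 0.023), k4=(-0.055, 0.032, 0.024); state += dt/6·(k1+2k2+2k3+k4)
t=0.020: state=(0.974, 0.026, 0.000)
t=0.040: state=(0.973, 0.026, 0.001)
t=0.060: state=(0.972, 0.027, 0.001)
continuing one RK4 step at a time; state shown every 10 steps (Δt=0.2):
t=0.200: state=(0.963, 0.032, 0.005)
t=0.400: state=(0.948, 0.041, 0.012)
t=0.600: state=(0.929, 0.051, 0.020)
t=0.800: state=(0.905, 0.064, 0.031)
t=1.000: state=(0.877, 0.079, 0.044)
t=1.200: state=(0.844, 0.096, 0.060)
t=1.400: state=(0.805, 0.115, 0.079)
t=1.600: state=(0.762, 0.136, 0.102)
t=1.800: state=(0.714, 0.157, 0.129)
t=2.000: state=(0.663, 0.177, 0.160)
t=2.200: state=(0.610, 0.195, 0.194)
t=2.400: state=(0.558, 0.211, 0.232)
t=2.600: state=(0.507, 0.222, 0.272)
t=2.800: state=(0.459, 0.228, 0.313)
t=3.000: state=(0.414, 0.231, 0.355)
t=3.200: state=(0.374, 0.228, 0.397)
t=3.400: state=(0.338, 0.223, 0.439)
t=3.600: state=(0.307, 0.214, 0.479)
t=3.800: state=(0.280, 0.202, 0.517)
t=4.000: state=(0.257, 0.190, 0.553)
t=4.180: state=(0.239, 0.177, 0.584)
compare at T: S=0.239, I=0.177, R=0.584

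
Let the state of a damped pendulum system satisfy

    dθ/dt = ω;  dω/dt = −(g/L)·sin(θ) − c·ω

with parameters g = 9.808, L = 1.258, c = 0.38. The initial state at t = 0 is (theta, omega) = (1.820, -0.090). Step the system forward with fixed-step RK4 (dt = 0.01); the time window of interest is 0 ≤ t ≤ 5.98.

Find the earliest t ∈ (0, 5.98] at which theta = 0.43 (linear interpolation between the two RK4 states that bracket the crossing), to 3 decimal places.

t = 0.622

t=0.000: state=(1.820, -0.090)
step 1 (dt=0.01): k1=(-0.090, -7.521), k2=(-0.128, -7.508), k3=(-0.128, -7.508), k4=(-0.165, -7.495); state += dt/6·(k1+2k2+2k3+k4)
t=0.010: state=(1.819, -0.165)
t=0.020: state=(1.817, -0.240)
t=0.030: state=(1.814, -0.315)
continuing one RK4 step at a time; state shown every 20 steps (Δt=0.2):
t=0.200: state=(1.654, -1.556)
t=0.400: state=(1.203, -2.920)
t=0.600: state=(0.516, -3.832)
t=0.620: state=(0.439, -3.874)
next step: t=0.630: state=(0.400, -3.891) — theta has crossed 0.43
linear interpolation between t=0.620 (0.43858) and t=0.630 (0.39976) → t≈0.622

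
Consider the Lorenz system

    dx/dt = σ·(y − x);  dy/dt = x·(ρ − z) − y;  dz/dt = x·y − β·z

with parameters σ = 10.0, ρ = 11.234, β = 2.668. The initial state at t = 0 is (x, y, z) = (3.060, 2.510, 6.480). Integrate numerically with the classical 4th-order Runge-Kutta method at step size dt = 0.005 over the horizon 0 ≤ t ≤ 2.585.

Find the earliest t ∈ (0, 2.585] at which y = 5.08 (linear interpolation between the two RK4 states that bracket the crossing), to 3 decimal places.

t = 0.189

t=0.000: state=(3.060, 2.510, 6.480)
step 1 (dt=0.005): k1=(-5.500, 12.037, -9.608), k2=(-5.062, 12.015, -9.487), k3=(-5.073, 12.019, -9.485), k4=(-4.645, 12.000, -9.363); state += dt/6·(k1+2k2+2k3+k4)
t=0.005: state=(3.035, 2.570, 6.433)
t=0.010: state=(3.013, 2.630, 6.386)
t=0.015: state=(2.996, 2.690, 6.341)
continuing one RK4 step at a time; state shown every 20 steps (Δt=0.1):
t=0.100: state=(3.161, 3.751, 5.798)
t=0.185: state=(3.899, 5.011, 5.797)
next step: t=0.190: state=(3.955, 5.092, 5.818) — y has crossed 5.08
linear interpolation between t=0.185 (5.01087) and t=0.190 (5.09216) → t≈0.189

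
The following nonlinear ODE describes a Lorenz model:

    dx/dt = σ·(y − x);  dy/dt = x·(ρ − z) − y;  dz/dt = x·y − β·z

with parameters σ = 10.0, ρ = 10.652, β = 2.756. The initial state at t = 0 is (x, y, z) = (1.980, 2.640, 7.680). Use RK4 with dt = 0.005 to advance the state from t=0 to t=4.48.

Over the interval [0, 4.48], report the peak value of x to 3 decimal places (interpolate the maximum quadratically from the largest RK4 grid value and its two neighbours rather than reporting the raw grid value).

t=0.000: state=(1.980, 2.640, 7.680)
step 1 (dt=0.005): k1=(6.600, 3.245, -15.939), k2=(6.516, 3.365, -15.769), k3=(6.521, 3.363, -15.770), k4=(6.442, 3.483, -15.602); state += dt/6·(k1+2k2+2k3+k4)
t=0.005: state=(2.013, 2.657, 7.601)
t=0.010: state=(2.044, 2.675, 7.524)
t=0.015: state=(2.076, 2.694, 7.448)
continuing one RK4 step at a time; state shown every 40 steps (Δt=0.2):
t=0.200: state=(3.307, 4.175, 5.816)
t=0.400: state=(5.599, 6.889, 7.326)
t=0.600: state=(7.030, 6.780, 11.674)
t=0.800: state=(5.077, 3.907, 11.596)
t=1.000: state=(3.676, 3.489, 8.911)
t=1.200: state=(4.116, 4.674, 7.503)
t=1.400: state=(5.552, 6.279, 8.545)
t=1.600: state=(6.225, 6.035, 10.878)
t=1.800: state=(5.139, 4.485, 10.806)
t=2.000: state=(4.320, 4.212, 9.208)
t=2.200: state=(4.644, 5.023, 8.433)
t=2.400: state=(5.505, 5.876, 9.231)
t=2.600: state=(5.736, 5.565, 10.437)
t=2.800: state=(5.091, 4.737, 10.252)
t=3.000: state=(4.675, 4.647, 9.320)
t=3.200: state=(4.934, 5.179, 8.976)
t=3.400: state=(5.418, 5.591, 9.541)
t=3.600: state=(5.457, 5.325, 10.139)
t=3.800: state=(5.075, 4.888, 9.938)
t=4.000: state=(4.884, 4.895, 9.408)
t=4.200: state=(5.075, 5.226, 9.290)
t=4.400: state=(5.333, 5.406, 9.660)
t=4.480: state=(5.363, 5.364, 9.820)
largest grid value and its neighbours: x(0.575)=7.05613, x(0.580)=7.05672, x(0.585)=7.05440
parabola through these three points peaks at t≈0.579 with x≈7.05685

max x = 7.057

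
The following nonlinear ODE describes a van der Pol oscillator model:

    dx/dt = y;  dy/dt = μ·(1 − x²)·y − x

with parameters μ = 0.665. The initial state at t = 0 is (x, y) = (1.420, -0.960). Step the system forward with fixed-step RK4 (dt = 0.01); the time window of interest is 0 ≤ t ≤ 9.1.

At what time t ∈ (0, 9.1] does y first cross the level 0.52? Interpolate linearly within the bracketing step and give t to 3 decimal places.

t = 2.632

t=0.000: state=(1.420, -0.960)
step 1 (dt=0.01): k1=(-0.960, -0.771), k2=(-0.964, -0.772), k3=(-0.964, -0.772), k4=(-0.968, -0.774); state += dt/6·(k1+2k2+2k3+k4)
t=0.010: state=(1.410, -0.968)
t=0.020: state=(1.401, -0.975)
t=0.030: state=(1.391, -0.983)
continuing one RK4 step at a time; state shown every 50 steps (Δt=0.5):
t=0.500: state=(0.833, -1.416)
t=1.000: state=(-0.035, -2.079)
t=1.500: state=(-1.165, -2.183)
t=2.000: state=(-1.911, -0.682)
t=2.500: state=(-1.948, 0.372)
t=2.630: state=(-1.890, 0.518)
next step: t=2.640: state=(-1.885, 0.528) — y has crossed 0.52
linear interpolation between t=2.630 (0.51810) and t=2.640 (0.52806) → t≈2.632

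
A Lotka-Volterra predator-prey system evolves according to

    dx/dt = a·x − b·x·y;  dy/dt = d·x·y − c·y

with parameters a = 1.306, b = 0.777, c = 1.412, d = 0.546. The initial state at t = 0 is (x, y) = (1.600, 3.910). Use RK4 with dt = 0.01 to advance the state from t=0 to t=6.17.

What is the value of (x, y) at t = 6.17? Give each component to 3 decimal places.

t=0.000: state=(1.600, 3.910)
step 1 (dt=0.01): k1=(-2.771, -2.105), k2=(-2.734, -2.129), k3=(-2.735, -2.129), k4=(-2.698, -2.152); state += dt/6·(k1+2k2+2k3+k4)
t=0.010: state=(1.573, 3.889)
t=0.020: state=(1.546, 3.867)
t=0.030: state=(1.520, 3.845)
continuing one RK4 step at a time; state shown every 20 steps (Δt=0.2):
t=0.200: state=(1.174, 3.423)
t=0.400: state=(0.933, 2.891)
t=0.600: state=(0.804, 2.395)
t=0.800: state=(0.745, 1.964)
t=1.000: state=(0.734, 1.605)
t=1.200: state=(0.760, 1.312)
t=1.400: state=(0.820, 1.078)
t=1.600: state=(0.914, 0.893)
t=1.800: state=(1.045, 0.749)
t=2.000: state=(1.219, 0.639)
t=2.200: state=(1.443, 0.557)
t=2.400: state=(1.726, 0.499)
t=2.600: state=(2.081, 0.463)
t=2.800: state=(2.518, 0.448)
t=3.000: state=(3.048, 0.458)
t=3.200: state=(3.677, 0.498)
t=3.400: state=(4.393, 0.582)
t=3.600: state=(5.153, 0.740)
t=3.800: state=(5.849, 1.018)
t=4.000: state=(6.268, 1.493)
t=4.200: state=(6.116, 2.228)
t=4.400: state=(5.236, 3.142)
t=4.600: state=(3.913, 3.910)
t=4.800: state=(2.685, 4.214)
t=5.000: state=(1.825, 4.050)
t=5.200: state=(1.304, 3.613)
t=5.400: state=(1.006, 3.086)
t=5.600: state=(0.842, 2.571)
t=5.800: state=(0.760, 2.114)
t=6.000: state=(0.733, 1.729)
t=6.170: state=(0.742, 1.456)

(x, y) = (0.742, 1.456)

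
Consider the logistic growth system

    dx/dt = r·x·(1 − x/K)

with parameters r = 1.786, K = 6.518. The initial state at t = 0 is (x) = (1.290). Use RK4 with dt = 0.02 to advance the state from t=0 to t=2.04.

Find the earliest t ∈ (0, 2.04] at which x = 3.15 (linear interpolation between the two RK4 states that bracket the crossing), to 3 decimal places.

t = 0.746

t=0.000: state=(1.290)
step 1 (dt=0.02): k1=(1.848), k2=(1.868), k3=(1.868), k4=(1.888); state += dt/6·(k1+2k2+2k3+k4)
t=0.020: state=(1.327)
t=0.040: state=(1.366)
t=0.060: state=(1.404)
continuing one RK4 step at a time; state shown every 5 steps (Δt=0.1):
t=0.100: state=(1.485)
t=0.200: state=(1.699)
t=0.300: state=(1.933)
t=0.400: state=(2.185)
t=0.500: state=(2.451)
t=0.600: state=(2.730)
t=0.700: state=(3.016)
t=0.740: state=(3.132)
next step: t=0.760: state=(3.191) — x has crossed 3.15
linear interpolation between t=0.740 (3.13238) and t=0.760 (3.19053) → t≈0.746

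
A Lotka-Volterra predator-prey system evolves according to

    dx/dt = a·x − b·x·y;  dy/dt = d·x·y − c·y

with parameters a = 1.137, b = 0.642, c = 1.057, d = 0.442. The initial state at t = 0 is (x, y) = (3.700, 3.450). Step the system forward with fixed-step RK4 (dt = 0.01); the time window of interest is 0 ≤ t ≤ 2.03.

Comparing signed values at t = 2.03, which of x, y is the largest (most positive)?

largest component: y

t=0.000: state=(3.700, 3.450)
step 1 (dt=0.01): k1=(-3.988, 1.995), k2=(-3.990, 1.971), k3=(-3.990, 1.971), k4=(-3.992, 1.946); state += dt/6·(k1+2k2+2k3+k4)
t=0.010: state=(3.660, 3.470)
t=0.020: state=(3.620, 3.489)
t=0.030: state=(3.580, 3.508)
continuing one RK4 step at a time; state shown every 10 steps (Δt=0.1):
t=0.100: state=(3.303, 3.623)
t=0.200: state=(2.920, 3.740)
t=0.300: state=(2.568, 3.799)
t=0.400: state=(2.254, 3.801)
t=0.500: state=(1.981, 3.755)
t=0.600: state=(1.748, 3.668)
t=0.700: state=(1.554, 3.549)
t=0.800: state=(1.392, 3.408)
t=0.900: state=(1.260, 3.251)
t=1.000: state=(1.152, 3.084)
t=1.100: state=(1.064, 2.914)
t=1.200: state=(0.994, 2.744)
t=1.300: state=(0.939, 2.576)
t=1.400: state=(0.897, 2.414)
t=1.500: state=(0.865, 2.258)
t=1.600: state=(0.842, 2.109)
t=1.700: state=(0.828, 1.969)
t=1.800: state=(0.821, 1.837)
t=1.900: state=(0.821, 1.714)
t=2.000: state=(0.827, 1.599)
t=2.030: state=(0.830, 1.566)
compare at T: x=0.830, y=1.566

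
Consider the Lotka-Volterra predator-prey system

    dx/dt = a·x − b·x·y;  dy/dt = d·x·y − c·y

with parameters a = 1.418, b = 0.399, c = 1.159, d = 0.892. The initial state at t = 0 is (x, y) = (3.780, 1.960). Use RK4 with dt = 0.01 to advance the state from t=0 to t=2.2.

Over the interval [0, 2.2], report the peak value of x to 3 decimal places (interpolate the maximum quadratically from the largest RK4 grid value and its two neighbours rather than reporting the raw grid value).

t=0.000: state=(3.780, 1.960)
step 1 (dt=0.01): k1=(2.404, 4.337), k2=(2.379, 4.406), k3=(2.378, 4.407), k4=(2.352, 4.477); state += dt/6·(k1+2k2+2k3+k4)
t=0.010: state=(3.804, 2.004)
t=0.020: state=(3.827, 2.050)
t=0.030: state=(3.850, 2.097)
continuing one RK4 step at a time; state shown every 10 steps (Δt=0.1):
t=0.100: state=(3.990, 2.470)
t=0.200: state=(4.112, 3.159)
t=0.300: state=(4.105, 4.063)
t=0.400: state=(3.936, 5.186)
t=0.500: state=(3.596, 6.471)
t=0.600: state=(3.118, 7.781)
t=0.700: state=(2.572, 8.933)
t=0.800: state=(2.038, 9.768)
t=0.900: state=(1.575, 10.213)
t=1.000: state=(1.204, 10.288)
t=1.100: state=(0.924, 10.068)
t=1.200: state=(0.718, 9.643)
t=1.300: state=(0.569, 9.091)
t=1.400: state=(0.462, 8.475)
t=1.500: state=(0.384, 7.837)
t=1.600: state=(0.328, 7.203)
t=1.700: state=(0.287, 6.593)
t=1.800: state=(0.257, 6.015)
t=1.900: state=(0.236, 5.476)
t=2.000: state=(0.221, 4.977)
t=2.100: state=(0.210, 4.518)
t=2.200: state=(0.204, 4.099)
largest grid value and its neighbours: x(0.240)=4.12692, x(0.250)=4.12718, x(0.260)=4.12595
parabola through these three points peaks at t≈0.247 with x≈4.12725

max x = 4.127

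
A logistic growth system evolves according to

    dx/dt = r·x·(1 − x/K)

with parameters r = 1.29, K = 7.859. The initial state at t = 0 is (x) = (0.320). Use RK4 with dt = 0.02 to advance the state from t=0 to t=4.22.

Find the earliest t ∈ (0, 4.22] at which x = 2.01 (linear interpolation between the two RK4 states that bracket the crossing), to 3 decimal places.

t = 1.621

t=0.000: state=(0.320)
step 1 (dt=0.02): k1=(0.396), k2=(0.401), k3=(0.401), k4=(0.405); state += dt/6·(k1+2k2+2k3+k4)
t=0.020: state=(0.328)
t=0.040: state=(0.336)
t=0.060: state=(0.345)
continuing one RK4 step at a time; state shown every 10 steps (Δt=0.2):
t=0.200: state=(0.409)
t=0.400: state=(0.522)
t=0.600: state=(0.662)
t=0.800: state=(0.837)
t=1.000: state=(1.050)
t=1.200: state=(1.308)
t=1.400: state=(1.613)
t=1.600: state=(1.969)
t=1.620: state=(2.008)
next step: t=1.640: state=(2.046) — x has crossed 2.01
linear interpolation between t=1.620 (2.00763) and t=1.640 (2.04643) → t≈1.621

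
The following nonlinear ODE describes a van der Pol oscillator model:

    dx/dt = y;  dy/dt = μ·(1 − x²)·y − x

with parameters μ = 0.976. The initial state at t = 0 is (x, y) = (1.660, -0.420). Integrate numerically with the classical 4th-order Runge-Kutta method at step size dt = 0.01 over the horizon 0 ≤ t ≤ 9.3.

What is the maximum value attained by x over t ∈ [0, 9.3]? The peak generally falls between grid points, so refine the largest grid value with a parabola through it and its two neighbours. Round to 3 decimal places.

max x = 2.008

t=0.000: state=(1.660, -0.420)
step 1 (dt=0.01): k1=(-0.420, -0.940), k2=(-0.425, -0.933), k3=(-0.425, -0.933), k4=(-0.429, -0.926); state += dt/6·(k1+2k2+2k3+k4)
t=0.010: state=(1.656, -0.429)
t=0.020: state=(1.651, -0.439)
t=0.030: state=(1.647, -0.448)
continuing one RK4 step at a time; state shown every 50 steps (Δt=0.5):
t=0.500: state=(1.351, -0.796)
t=1.000: state=(0.852, -1.242)
t=1.500: state=(0.043, -2.071)
t=2.000: state=(-1.177, -2.458)
t=2.500: state=(-1.944, -0.523)
t=3.000: state=(-1.922, 0.403)
t=3.500: state=(-1.639, 0.699)
t=4.000: state=(-1.223, 0.988)
t=4.500: state=(-0.609, 1.535)
t=5.000: state=(0.391, 2.493)
t=5.500: state=(1.614, 1.823)
t=6.000: state=(2.008, -0.002)
t=6.500: state=(1.844, -0.541)
t=7.000: state=(1.510, -0.791)
t=7.500: state=(1.036, -1.139)
t=8.000: state=(0.310, -1.847)
t=8.500: state=(-0.853, -2.653)
t=9.000: state=(-1.866, -1.014)
t=9.300: state=(-2.008, -0.044)
largest grid value and its neighbours: x(5.990)=2.00763, x(6.000)=2.00772, x(6.010)=2.00760
parabola through these three points peaks at t≈5.999 with x≈2.00772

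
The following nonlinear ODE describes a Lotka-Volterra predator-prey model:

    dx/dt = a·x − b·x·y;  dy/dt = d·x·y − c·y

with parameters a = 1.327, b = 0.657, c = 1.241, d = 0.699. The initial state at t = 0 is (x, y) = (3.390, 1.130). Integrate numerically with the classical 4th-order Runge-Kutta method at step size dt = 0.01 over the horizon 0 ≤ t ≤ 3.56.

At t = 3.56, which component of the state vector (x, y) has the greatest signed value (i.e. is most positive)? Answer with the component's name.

largest component: y

t=0.000: state=(3.390, 1.130)
step 1 (dt=0.01): k1=(1.982, 1.275), k2=(1.973, 1.290), k3=(1.973, 1.290), k4=(1.964, 1.306); state += dt/6·(k1+2k2+2k3+k4)
t=0.010: state=(3.410, 1.143)
t=0.020: state=(3.429, 1.156)
t=0.030: state=(3.449, 1.170)
continuing one RK4 step at a time; state shown every 20 steps (Δt=0.2):
t=0.200: state=(3.736, 1.453)
t=0.400: state=(3.906, 1.939)
t=0.600: state=(3.787, 2.601)
t=0.800: state=(3.340, 3.351)
t=1.000: state=(2.682, 3.987)
t=1.200: state=(2.019, 4.317)
t=1.400: state=(1.490, 4.296)
t=1.600: state=(1.123, 4.016)
t=1.800: state=(0.887, 3.601)
t=2.000: state=(0.742, 3.146)
t=2.200: state=(0.659, 2.705)
t=2.400: state=(0.619, 2.307)
t=2.600: state=(0.610, 1.961)
t=2.800: state=(0.627, 1.667)
t=3.000: state=(0.668, 1.424)
t=3.200: state=(0.732, 1.225)
t=3.400: state=(0.821, 1.065)
t=3.560: state=(0.913, 0.962)
compare at T: x=0.913, y=0.962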